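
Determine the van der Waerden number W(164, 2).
W(164, 2) = 164 + 1 = 165

A 2-term AP is any pair of integers, so a monochromatic 2-AP exists iff some colour is used at least twice. With 164 colours, the colouring i ↦ i on {1, ..., 164} uses each colour once, avoiding any monochromatic pair, so W(164, 2) > 164. For {1, ..., 165}, pigeonhole forces two integers of the same colour, which form a monochromatic 2-AP. Hence W(164, 2) = 165.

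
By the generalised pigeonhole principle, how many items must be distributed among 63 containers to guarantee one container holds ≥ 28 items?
n = (28 − 1)·63 + 1 = 1702

By the generalised pigeonhole principle, to guarantee some box contains ≥ r objects we need more than (r − 1) · k objects total. Threshold: n = (r − 1) · k + 1. With r = 28 and k = 63: n = 27 · 63 + 1 = 1701 + 1 = 1702. For n = 1701 = 27 · 63, we can put exactly 27 objects in every box, avoiding 28 in any single one — so 1702 is tight.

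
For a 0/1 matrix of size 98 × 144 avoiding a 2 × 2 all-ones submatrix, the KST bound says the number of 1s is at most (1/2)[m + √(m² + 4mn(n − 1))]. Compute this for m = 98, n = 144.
z(98, 144; 2, 2) ≤ (1/2)[98 + √(98² + 4·98·144·143)] = (1/2)[98 + √8081668] = 1470.4137

Kővári–Sós–Turán: let r_1, ..., r_98 be the row sums and z = Σ r_i the total number of 1s. Each pair of columns can share at most one row with both entries 1 (else a 2×2 all-ones block appears), so Σ_i C(r_i, 2) ≤ C(144, 2) = 10296. By convexity Σ_i C(r_i, 2) ≥ 98·C(z/98, 2) = z(z − 98)/(2·98), giving z² − 98z − 98·144·143 ≤ 0 and hence z ≤ (1/2)[98 + √(9604 + 4·2018016)] = (1/2)[98 + √8081668] ≈ (1/2)(98 + 2842.8275) = 1470.4137.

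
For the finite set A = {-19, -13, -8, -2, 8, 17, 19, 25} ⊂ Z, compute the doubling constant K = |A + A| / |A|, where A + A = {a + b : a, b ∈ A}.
K = |A + A| / |A| = 31/8

Enumerate A + A = {a + b : a, b ∈ A}. With |A| = 8, there are |A|^2 = 64 ordered sum pairs; collecting distinct values, A + A = {-38, -32, -27, -26, -21, -16, -15, -11, -10, -5, -4, -2, 0, 4, 6, 9, 11, 12, 15, 16, 17, 23, 25, 27, 33, 34, 36, 38, 42, 44, 50}, so |A + A| = 31. Thus K = 31/8. For comparison, the minimum possible |A + A| over all 8-element sets is 2·8 − 1 = 15 (so min K = 15/8), attained only by arithmetic progressions.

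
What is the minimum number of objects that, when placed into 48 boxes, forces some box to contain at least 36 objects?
n = (36 − 1)·48 + 1 = 1681

By the generalised pigeonhole principle, to guarantee some box contains ≥ r objects we need more than (r − 1) · k objects total. Threshold: n = (r − 1) · k + 1. With r = 36 and k = 48: n = 35 · 48 + 1 = 1680 + 1 = 1681. For n = 1680 = 35 · 48, we can put exactly 35 objects in every box, avoiding 36 in any single one — so 1681 is tight.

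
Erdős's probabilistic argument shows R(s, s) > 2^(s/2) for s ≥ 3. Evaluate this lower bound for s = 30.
2^(30/2) = 32768; so R(30, 30) > 32768

Colour each edge of K_n uniformly at random with red/blue. The expected number of monochromatic K_30 is C(n, 30) · 2 · 2^(−C(30,2)). If C(n, 30) · 2^(1 − C(30,2)) < 1, then with positive probability no monochromatic K_30 exists, so R(30, 30) > n. The standard estimate C(n, 30) ≤ n^30/30! shows this inequality holds whenever n ≤ 2^(30/2) (since 30! · 2^(C(30,2) − 1) > 2^(30^2/2) ≥ n^30). Hence R(30, 30) > 2^(30/2) = 32768.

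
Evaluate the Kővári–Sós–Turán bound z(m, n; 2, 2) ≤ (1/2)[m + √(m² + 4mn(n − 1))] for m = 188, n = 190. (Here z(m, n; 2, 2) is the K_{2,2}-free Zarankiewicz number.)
z(188, 190; 2, 2) ≤ (1/2)[188 + √(188² + 4·188·190·189)] = (1/2)[188 + √27039664] = 2693.9838

Kővári–Sós–Turán: let r_1, ..., r_188 be the row sums and z = Σ r_i the total number of 1s. Each pair of columns can share at most one row with both entries 1 (else a 2×2 all-ones block appears), so Σ_i C(r_i, 2) ≤ C(190, 2) = 17955. By convexity Σ_i C(r_i, 2) ≥ 188·C(z/188, 2) = z(z − 188)/(2·188), giving z² − 188z − 188·190·189 ≤ 0 and hence z ≤ (1/2)[188 + √(35344 + 4·6751080)] = (1/2)[188 + √27039664] ≈ (1/2)(188 + 5199.9677) = 2693.9838.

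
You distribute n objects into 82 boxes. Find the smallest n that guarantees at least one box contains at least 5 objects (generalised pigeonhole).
n = (5 − 1)·82 + 1 = 329

By the generalised pigeonhole principle, to guarantee some box contains ≥ r objects we need more than (r − 1) · k objects total. Threshold: n = (r − 1) · k + 1. With r = 5 and k = 82: n = 4 · 82 + 1 = 328 + 1 = 329. For n = 328 = 4 · 82, we can put exactly 4 objects in every box, avoiding 5 in any single one — so 329 is tight.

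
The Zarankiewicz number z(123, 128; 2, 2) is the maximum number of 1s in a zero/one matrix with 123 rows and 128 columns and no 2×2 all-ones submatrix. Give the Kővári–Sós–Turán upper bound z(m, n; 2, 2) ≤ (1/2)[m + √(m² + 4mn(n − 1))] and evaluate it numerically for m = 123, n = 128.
z(123, 128; 2, 2) ≤ (1/2)[123 + √(123² + 4·123·128·127)] = (1/2)[123 + √8013081] = 1476.8693

Kővári–Sós–Turán: let r_1, ..., r_123 be the row sums and z = Σ r_i the total number of 1s. Each pair of columns can share at most one row with both entries 1 (else a 2×2 all-ones block appears), so Σ_i C(r_i, 2) ≤ C(128, 2) = 8128. By convexity Σ_i C(r_i, 2) ≥ 123·C(z/123, 2) = z(z − 123)/(2·123), giving z² − 123z − 123·128·127 ≤ 0 and hence z ≤ (1/2)[123 + √(15129 + 4·1999488)] = (1/2)[123 + √8013081] ≈ (1/2)(123 + 2830.7386) = 1476.8693.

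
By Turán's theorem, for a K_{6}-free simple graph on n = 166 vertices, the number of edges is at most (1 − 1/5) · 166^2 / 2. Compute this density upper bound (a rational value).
Turán density bound = (4/5) · 166^2/2 = 55112/5 ≈ 11022.4

Turán's theorem: ex(n, K_{r+1}) is achieved by the complete r-partite Turán graph T(n, r) with parts as balanced as possible, and is at most (1 − 1/r) · n^2/2. For r = 5, n = 166: the density bound is (4/5) · 27556/2 = 55112/5 ≈ 11022.4. The integer-valued extremum is e(T(166, 5)) = 11022, which is strictly less than the density bound 55112/5 since 5 ∤ 166 (the parts of T(166, 5) cannot all be equal).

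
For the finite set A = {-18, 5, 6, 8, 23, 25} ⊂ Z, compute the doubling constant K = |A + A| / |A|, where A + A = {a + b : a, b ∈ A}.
K = |A + A| / |A| = 20/6 = 10/3

Enumerate A + A = {a + b : a, b ∈ A}. With |A| = 6, there are |A|^2 = 36 ordered sum pairs; collecting distinct values, A + A = {-36, -13, -12, -10, 5, 7, 10, 11, 12, 13, 14, 16, 28, 29, 30, 31, 33, 46, 48, 50}, so |A + A| = 20. Thus K = 20/6 = 10/3. For comparison, the minimum possible |A + A| over all 6-element sets is 2·6 − 1 = 11 (so min K = 11/6), attained only by arithmetic progressions.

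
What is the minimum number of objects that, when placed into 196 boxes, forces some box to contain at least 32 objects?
n = (32 − 1)·196 + 1 = 6077

By the generalised pigeonhole principle, to guarantee some box contains ≥ r objects we need more than (r − 1) · k objects total. Threshold: n = (r − 1) · k + 1. With r = 32 and k = 196: n = 31 · 196 + 1 = 6076 + 1 = 6077. For n = 6076 = 31 · 196, we can put exactly 31 objects in every box, avoiding 32 in any single one — so 6077 is tight.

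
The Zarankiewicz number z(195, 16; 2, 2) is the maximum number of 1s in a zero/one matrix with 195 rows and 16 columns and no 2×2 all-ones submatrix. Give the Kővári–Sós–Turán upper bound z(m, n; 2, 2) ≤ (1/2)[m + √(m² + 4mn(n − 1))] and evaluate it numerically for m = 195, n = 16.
z(195, 16; 2, 2) ≤ (1/2)[195 + √(195² + 4·195·16·15)] = (1/2)[195 + √225225] = 334.7894

Kővári–Sós–Turán: let r_1, ..., r_195 be the row sums and z = Σ r_i the total number of 1s. Each pair of columns can share at most one row with both entries 1 (else a 2×2 all-ones block appears), so Σ_i C(r_i, 2) ≤ C(16, 2) = 120. By convexity Σ_i C(r_i, 2) ≥ 195·C(z/195, 2) = z(z − 195)/(2·195), giving z² − 195z − 195·16·15 ≤ 0 and hence z ≤ (1/2)[195 + √(38025 + 4·46800)] = (1/2)[195 + √225225] ≈ (1/2)(195 + 474.5788) = 334.7894.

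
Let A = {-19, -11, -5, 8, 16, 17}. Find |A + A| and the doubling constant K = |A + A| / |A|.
K = |A + A| / |A| = 20/6 = 10/3

Enumerate A + A = {a + b : a, b ∈ A}. With |A| = 6, there are |A|^2 = 36 ordered sum pairs; collecting distinct values, A + A = {-38, -30, -24, -22, -16, -11, -10, -3, -2, 3, 5, 6, 11, 12, 16, 24, 25, 32, 33, 34}, so |A + A| = 20. Thus K = 20/6 = 10/3. For comparison, the minimum possible |A + A| over all 6-element sets is 2·6 − 1 = 11 (so min K = 11/6), attained only by arithmetic progressions.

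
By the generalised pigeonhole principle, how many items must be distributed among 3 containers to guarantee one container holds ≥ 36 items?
n = (36 − 1)·3 + 1 = 106

By the generalised pigeonhole principle, to guarantee some box contains ≥ r objects we need more than (r − 1) · k objects total. Threshold: n = (r − 1) · k + 1. With r = 36 and k = 3: n = 35 · 3 + 1 = 105 + 1 = 106. For n = 105 = 35 · 3, we can put exactly 35 objects in every box, avoiding 36 in any single one — so 106 is tight.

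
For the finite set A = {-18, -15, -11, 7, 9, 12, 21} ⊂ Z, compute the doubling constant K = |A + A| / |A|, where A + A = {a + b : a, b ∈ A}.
K = |A + A| / |A| = 27/7

Enumerate A + A = {a + b : a, b ∈ A}. With |A| = 7, there are |A|^2 = 49 ordered sum pairs; collecting distinct values, A + A = {-36, -33, -30, -29, -26, -22, -11, -9, -8, -6, -4, -3, -2, 1, 3, 6, 10, 14, 16, 18, 19, 21, 24, 28, 30, 33, 42}, so |A + A| = 27. Thus K = 27/7. For comparison, the minimum possible |A + A| over all 7-element sets is 2·7 − 1 = 13 (so min K = 13/7), attained only by arithmetic progressions.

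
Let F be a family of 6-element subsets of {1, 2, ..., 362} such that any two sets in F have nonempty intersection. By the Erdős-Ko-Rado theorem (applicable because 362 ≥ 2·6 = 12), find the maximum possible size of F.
max |F| = C(361, 5) = 49690589382

The Erdős-Ko-Rado theorem states: for n ≥ 2k, an intersecting family of k-subsets of an n-element set has size at most C(n − 1, k − 1), with equality for 'star' families {A ⊆ [n] : |A| = k, i ∈ A} (fix an element i). For n = 362, k = 6: C(361, 5) = 49690589382.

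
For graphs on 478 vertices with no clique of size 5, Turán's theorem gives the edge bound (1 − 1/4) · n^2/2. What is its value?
Turán density bound = (3/4) · 478^2/2 = 171363/2 ≈ 85681.5

Turán's theorem: ex(n, K_{r+1}) is achieved by the complete r-partite Turán graph T(n, r) with parts as balanced as possible, and is at most (1 − 1/r) · n^2/2. For r = 4, n = 478: the density bound is (3/4) · 228484/2 = 171363/2 ≈ 85681.5. The integer-valued extremum is e(T(478, 4)) = 85681, which is strictly less than the density bound 171363/2 since 4 ∤ 478 (the parts of T(478, 4) cannot all be equal).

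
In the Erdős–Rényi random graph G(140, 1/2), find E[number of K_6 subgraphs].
E[# K_6] = C(140, 6) · (1/2)^C(6, 2) = 9381724380 / 2^15 = 2345431095/8192 ≈ 286307.506714

For each 6-subset S of vertices (there are C(140, 6) = 9381724380 such S), let X_S = 1 if S induces a K_6 (all C(6, 2) = 15 edges present). Then P(X_S = 1) = (1/2)^15 = 1/32768. By linearity of expectation, E[# K_6] = C(140, 6) · (1/2)^15 = 9381724380 / 32768 = 2345431095/8192 ≈ 286307.506714.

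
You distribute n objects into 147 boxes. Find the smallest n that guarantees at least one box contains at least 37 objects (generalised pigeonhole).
n = (37 − 1)·147 + 1 = 5293

By the generalised pigeonhole principle, to guarantee some box contains ≥ r objects we need more than (r − 1) · k objects total. Threshold: n = (r − 1) · k + 1. With r = 37 and k = 147: n = 36 · 147 + 1 = 5292 + 1 = 5293. For n = 5292 = 36 · 147, we can put exactly 36 objects in every box, avoiding 37 in any single one — so 5293 is tight.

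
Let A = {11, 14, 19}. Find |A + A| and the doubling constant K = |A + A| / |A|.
K = |A + A| / |A| = 6/3 = 2

Enumerate A + A = {a + b : a, b ∈ A}. With |A| = 3, there are |A|^2 = 9 ordered sum pairs; collecting distinct values, A + A = {22, 25, 28, 30, 33, 38}, so |A + A| = 6. Thus K = 6/3 = 2. For comparison, the minimum possible |A + A| over all 3-element sets is 2·3 − 1 = 5 (so min K = 5/3), attained only by arithmetic progressions.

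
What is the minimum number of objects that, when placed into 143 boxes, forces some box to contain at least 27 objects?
n = (27 − 1)·143 + 1 = 3719

By the generalised pigeonhole principle, to guarantee some box contains ≥ r objects we need more than (r − 1) · k objects total. Threshold: n = (r − 1) · k + 1. With r = 27 and k = 143: n = 26 · 143 + 1 = 3718 + 1 = 3719. For n = 3718 = 26 · 143, we can put exactly 26 objects in every box, avoiding 27 in any single one — so 3719 is tight.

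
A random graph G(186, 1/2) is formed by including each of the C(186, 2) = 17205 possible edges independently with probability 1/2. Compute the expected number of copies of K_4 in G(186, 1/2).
E[# K_4] = C(186, 4) · (1/2)^C(4, 2) = 48277230 / 2^6 = 24138615/32 = 754331.71875

For each 4-subset S of vertices (there are C(186, 4) = 48277230 such S), let X_S = 1 if S induces a K_4 (all C(4, 2) = 6 edges present). Then P(X_S = 1) = (1/2)^6 = 1/64. By linearity of expectation, E[# K_4] = C(186, 4) · (1/2)^6 = 48277230 / 64 = 24138615/32 = 754331.71875.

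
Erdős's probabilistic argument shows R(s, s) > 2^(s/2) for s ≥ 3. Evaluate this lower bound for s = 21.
2^(21/2) = 1448.1547; so R(21, 21) > 1448.1547

Colour each edge of K_n uniformly at random with red/blue. The expected number of monochromatic K_21 is C(n, 21) · 2 · 2^(−C(21,2)). If C(n, 21) · 2^(1 − C(21,2)) < 1, then with positive probability no monochromatic K_21 exists, so R(21, 21) > n. The standard estimate C(n, 21) ≤ n^21/21! shows this inequality holds whenever n ≤ 2^(21/2) (since 21! · 2^(C(21,2) − 1) > 2^(21^2/2) ≥ n^21). Hence R(21, 21) > 2^(21/2) = 1448.1547.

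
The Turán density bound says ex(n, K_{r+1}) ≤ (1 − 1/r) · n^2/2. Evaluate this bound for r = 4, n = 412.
Turán density bound = (3/4) · 412^2/2 = 63654

Turán's theorem: ex(n, K_{r+1}) is achieved by the complete r-partite Turán graph T(n, r) with parts as balanced as possible, and is at most (1 − 1/r) · n^2/2. For r = 4, n = 412: the density bound is (3/4) · 169744/2 = 63654. Since 4 ∣ 412, the Turán graph T(412, 4) has parts of equal size 103, and its edge count e(T(412, 4)) = 63654 attains the density bound exactly.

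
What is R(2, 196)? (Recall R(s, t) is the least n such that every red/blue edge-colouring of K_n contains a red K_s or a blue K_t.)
R(2, 196) = 196

R(2, k) = k for all k ≥ 2: in a 2-colouring of K_k, either some edge is red (a red K_2) or all edges are blue (a blue K_k). And K_{195} coloured all-blue has no blue K_196, so R(2, 196) > 195. Hence R(2, 196) = 196.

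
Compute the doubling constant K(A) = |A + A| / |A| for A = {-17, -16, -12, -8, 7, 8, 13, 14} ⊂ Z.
K = |A + A| / |A| = 31/8

Enumerate A + A = {a + b : a, b ∈ A}. With |A| = 8, there are |A|^2 = 64 ordered sum pairs; collecting distinct values, A + A = {-34, -33, -32, -29, -28, -25, -24, -20, -16, -10, -9, -8, -5, -4, -3, -2, -1, 0, 1, 2, 5, 6, 14, 15, 16, 20, 21, 22, 26, 27, 28}, so |A + A| = 31. Thus K = 31/8. For comparison, the minimum possible |A + A| over all 8-element sets is 2·8 − 1 = 15 (so min K = 15/8), attained only by arithmetic progressions.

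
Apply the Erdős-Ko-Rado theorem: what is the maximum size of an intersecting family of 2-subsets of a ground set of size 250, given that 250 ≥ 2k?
max |F| = C(249, 1) = 249

Erdős-Ko-Rado (1961): when n ≥ 2k, max |F| = C(n−1, k−1). The bound is attained by the star {A : i ∈ A} for any fixed i ∈ [n]. Here C(250−1, 2−1) = C(249, 1) = 249.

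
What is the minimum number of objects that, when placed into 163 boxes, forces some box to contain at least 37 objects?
n = (37 − 1)·163 + 1 = 5869

By the generalised pigeonhole principle, to guarantee some box contains ≥ r objects we need more than (r − 1) · k objects total. Threshold: n = (r − 1) · k + 1. With r = 37 and k = 163: n = 36 · 163 + 1 = 5868 + 1 = 5869. For n = 5868 = 36 · 163, we can put exactly 36 objects in every box, avoiding 37 in any single one — so 5869 is tight.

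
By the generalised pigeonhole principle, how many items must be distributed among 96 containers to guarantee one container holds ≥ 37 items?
n = (37 − 1)·96 + 1 = 3457

By the generalised pigeonhole principle, to guarantee some box contains ≥ r objects we need more than (r − 1) · k objects total. Threshold: n = (r − 1) · k + 1. With r = 37 and k = 96: n = 36 · 96 + 1 = 3456 + 1 = 3457. For n = 3456 = 36 · 96, we can put exactly 36 objects in every box, avoiding 37 in any single one — so 3457 is tight.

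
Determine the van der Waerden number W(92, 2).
W(92, 2) = 92 + 1 = 93

A 2-term AP is any pair of integers, so a monochromatic 2-AP exists iff some colour is used at least twice. With 92 colours, the colouring i ↦ i on {1, ..., 92} uses each colour once, avoiding any monochromatic pair, so W(92, 2) > 92. For {1, ..., 93}, pigeonhole forces two integers of the same colour, which form a monochromatic 2-AP. Hence W(92, 2) = 93.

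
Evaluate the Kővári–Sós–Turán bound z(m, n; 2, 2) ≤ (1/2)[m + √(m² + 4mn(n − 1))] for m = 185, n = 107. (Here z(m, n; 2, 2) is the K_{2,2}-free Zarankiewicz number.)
z(185, 107; 2, 2) ≤ (1/2)[185 + √(185² + 4·185·107·106)] = (1/2)[185 + √8427305] = 1543.991

Kővári–Sós–Turán: let r_1, ..., r_185 be the row sums and z = Σ r_i the total number of 1s. Each pair of columns can share at most one row with both entries 1 (else a 2×2 all-ones block appears), so Σ_i C(r_i, 2) ≤ C(107, 2) = 5671. By convexity Σ_i C(r_i, 2) ≥ 185·C(z/185, 2) = z(z − 185)/(2·185), giving z² − 185z − 185·107·106 ≤ 0 and hence z ≤ (1/2)[185 + √(34225 + 4·2098270)] = (1/2)[185 + √8427305] ≈ (1/2)(185 + 2902.9821) = 1543.991.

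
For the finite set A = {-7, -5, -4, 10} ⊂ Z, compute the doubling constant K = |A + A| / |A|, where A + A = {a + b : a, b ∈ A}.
K = |A + A| / |A| = 10/4 = 5/2

Enumerate A + A = {a + b : a, b ∈ A}. With |A| = 4, there are |A|^2 = 16 ordered sum pairs; collecting distinct values, A + A = {-14, -12, -11, -10, -9, -8, 3, 5, 6, 20}, so |A + A| = 10. Thus K = 10/4 = 5/2. For comparison, the minimum possible |A + A| over all 4-element sets is 2·4 − 1 = 7 (so min K = 7/4), attained only by arithmetic progressions.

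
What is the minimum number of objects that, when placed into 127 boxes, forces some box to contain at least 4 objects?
n = (4 − 1)·127 + 1 = 382

By the generalised pigeonhole principle, to guarantee some box contains ≥ r objects we need more than (r − 1) · k objects total. Threshold: n = (r − 1) · k + 1. With r = 4 and k = 127: n = 3 · 127 + 1 = 381 + 1 = 382. For n = 381 = 3 · 127, we can put exactly 3 objects in every box, avoiding 4 in any single one — so 382 is tight.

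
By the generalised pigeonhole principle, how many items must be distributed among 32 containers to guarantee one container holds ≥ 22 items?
n = (22 − 1)·32 + 1 = 673

By the generalised pigeonhole principle, to guarantee some box contains ≥ r objects we need more than (r − 1) · k objects total. Threshold: n = (r − 1) · k + 1. With r = 22 and k = 32: n = 21 · 32 + 1 = 672 + 1 = 673. For n = 672 = 21 · 32, we can put exactly 21 objects in every box, avoiding 22 in any single one — so 673 is tight.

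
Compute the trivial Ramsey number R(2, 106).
R(2, 106) = 106

R(2, k) = k for all k ≥ 2: in a 2-colouring of K_k, either some edge is red (a red K_2) or all edges are blue (a blue K_k). And K_{105} coloured all-blue has no blue K_106, so R(2, 106) > 105. Hence R(2, 106) = 106.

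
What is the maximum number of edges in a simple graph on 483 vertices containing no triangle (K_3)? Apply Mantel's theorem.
ex(483, K_3) = ⌊483^2/4⌋ = 58322

Mantel (1907): a triangle-free graph on n vertices has at most ⌊n^2/4⌋ edges, with equality for the complete bipartite graph K_{⌊n/2⌋, ⌈n/2⌉}. For n = 483: ⌊483^2/4⌋ = ⌊233289/4⌋ = 58322. The extremal graph is K_{241, 242}, which has 241·242 = 58322 edges.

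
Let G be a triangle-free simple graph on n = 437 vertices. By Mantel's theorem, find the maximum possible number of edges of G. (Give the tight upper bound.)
ex(437, K_3) = ⌊437^2/4⌋ = 47742

Mantel (1907): a triangle-free graph on n vertices has at most ⌊n^2/4⌋ edges, with equality for the complete bipartite graph K_{⌊n/2⌋, ⌈n/2⌉}. For n = 437: ⌊437^2/4⌋ = ⌊190969/4⌋ = 47742. The extremal graph is K_{218, 219}, which has 218·219 = 47742 edges.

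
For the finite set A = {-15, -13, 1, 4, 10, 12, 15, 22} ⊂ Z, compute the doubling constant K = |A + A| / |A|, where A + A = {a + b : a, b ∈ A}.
K = |A + A| / |A| = 33/8

Enumerate A + A = {a + b : a, b ∈ A}. With |A| = 8, there are |A|^2 = 64 ordered sum pairs; collecting distinct values, A + A = {-30, -28, -26, -14, -12, -11, -9, -5, -3, -1, 0, 2, 5, 7, 8, 9, 11, 13, 14, 16, 19, 20, 22, 23, 24, 25, 26, 27, 30, 32, 34, 37, 44}, so |A + A| = 33. Thus K = 33/8. For comparison, the minimum possible |A + A| over all 8-element sets is 2·8 − 1 = 15 (so min K = 15/8), attained only by arithmetic progressions.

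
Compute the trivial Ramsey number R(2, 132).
R(2, 132) = 132

R(2, k) = k for all k ≥ 2: in a 2-colouring of K_k, either some edge is red (a red K_2) or all edges are blue (a blue K_k). And K_{131} coloured all-blue has no blue K_132, so R(2, 132) > 131. Hence R(2, 132) = 132.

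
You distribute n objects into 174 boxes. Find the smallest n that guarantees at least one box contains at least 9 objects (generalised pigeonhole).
n = (9 − 1)·174 + 1 = 1393

By the generalised pigeonhole principle, to guarantee some box contains ≥ r objects we need more than (r − 1) · k objects total. Threshold: n = (r − 1) · k + 1. With r = 9 and k = 174: n = 8 · 174 + 1 = 1392 + 1 = 1393. For n = 1392 = 8 · 174, we can put exactly 8 objects in every box, avoiding 9 in any single one — so 1393 is tight.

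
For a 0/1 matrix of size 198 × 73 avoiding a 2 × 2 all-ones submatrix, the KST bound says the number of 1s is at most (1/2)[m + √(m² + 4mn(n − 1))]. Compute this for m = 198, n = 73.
z(198, 73; 2, 2) ≤ (1/2)[198 + √(198² + 4·198·73·72)] = (1/2)[198 + √4201956] = 1123.9337

Kővári–Sós–Turán: let r_1, ..., r_198 be the row sums and z = Σ r_i the total number of 1s. Each pair of columns can share at most one row with both entries 1 (else a 2×2 all-ones block appears), so Σ_i C(r_i, 2) ≤ C(73, 2) = 2628. By convexity Σ_i C(r_i, 2) ≥ 198·C(z/198, 2) = z(z − 198)/(2·198), giving z² − 198z − 198·73·72 ≤ 0 and hence z ≤ (1/2)[198 + √(39204 + 4·1040688)] = (1/2)[198 + √4201956] ≈ (1/2)(198 + 2049.8673) = 1123.9337.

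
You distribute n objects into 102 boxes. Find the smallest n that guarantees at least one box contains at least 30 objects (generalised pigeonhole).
n = (30 − 1)·102 + 1 = 2959

By the generalised pigeonhole principle, to guarantee some box contains ≥ r objects we need more than (r − 1) · k objects total. Threshold: n = (r − 1) · k + 1. With r = 30 and k = 102: n = 29 · 102 + 1 = 2958 + 1 = 2959. For n = 2958 = 29 · 102, we can put exactly 29 objects in every box, avoiding 30 in any single one — so 2959 is tight.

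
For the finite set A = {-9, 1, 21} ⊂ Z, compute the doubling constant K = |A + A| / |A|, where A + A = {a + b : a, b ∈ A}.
K = |A + A| / |A| = 6/3 = 2

Enumerate A + A = {a + b : a, b ∈ A}. With |A| = 3, there are |A|^2 = 9 ordered sum pairs; collecting distinct values, A + A = {-18, -8, 2, 12, 22, 42}, so |A + A| = 6. Thus K = 6/3 = 2. For comparison, the minimum possible |A + A| over all 3-element sets is 2·3 − 1 = 5 (so min K = 5/3), attained only by arithmetic progressions.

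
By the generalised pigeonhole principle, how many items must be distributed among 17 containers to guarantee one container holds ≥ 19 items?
n = (19 − 1)·17 + 1 = 307

By the generalised pigeonhole principle, to guarantee some box contains ≥ r objects we need more than (r − 1) · k objects total. Threshold: n = (r − 1) · k + 1. With r = 19 and k = 17: n = 18 · 17 + 1 = 306 + 1 = 307. For n = 306 = 18 · 17, we can put exactly 18 objects in every box, avoiding 19 in any single one — so 307 is tight.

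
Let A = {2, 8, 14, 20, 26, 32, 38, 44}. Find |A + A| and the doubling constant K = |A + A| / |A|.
K = |A + A| / |A| = 15/8

Enumerate A + A = {a + b : a, b ∈ A}. With |A| = 8, there are |A|^2 = 64 ordered sum pairs; collecting distinct values, A + A = {4, 10, 16, 22, 28, 34, 40, 46, 52, 58, 64, 70, 76, 82, 88}, so |A + A| = 15. Thus K = 15/8. Here |A + A| = 2|A| − 1 = 15, the minimum possible — so K = 15/8 is minimal, which holds iff A is an arithmetic progression.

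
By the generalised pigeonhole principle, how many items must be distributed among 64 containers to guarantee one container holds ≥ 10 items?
n = (10 − 1)·64 + 1 = 577

By the generalised pigeonhole principle, to guarantee some box contains ≥ r objects we need more than (r − 1) · k objects total. Threshold: n = (r − 1) · k + 1. With r = 10 and k = 64: n = 9 · 64 + 1 = 576 + 1 = 577. For n = 576 = 9 · 64, we can put exactly 9 objects in every box, avoiding 10 in any single one — so 577 is tight.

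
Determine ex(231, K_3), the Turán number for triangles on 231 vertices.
ex(231, K_3) = ⌊231^2/4⌋ = 13340

Mantel (1907): a triangle-free graph on n vertices has at most ⌊n^2/4⌋ edges, with equality for the complete bipartite graph K_{⌊n/2⌋, ⌈n/2⌉}. For n = 231: ⌊231^2/4⌋ = ⌊53361/4⌋ = 13340. The extremal graph is K_{115, 116}, which has 115·116 = 13340 edges.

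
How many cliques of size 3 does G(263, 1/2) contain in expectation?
E[# K_3] = C(263, 3) · (1/2)^C(3, 2) = 2997411 / 2^3 = 374676.375

For each 3-subset S of vertices (there are C(263, 3) = 2997411 such S), let X_S = 1 if S induces a K_3 (all C(3, 2) = 3 edges present). Then P(X_S = 1) = (1/2)^3 = 1/8. By linearity of expectation, E[# K_3] = C(263, 3) · (1/2)^3 = 2997411 / 8 = 374676.375.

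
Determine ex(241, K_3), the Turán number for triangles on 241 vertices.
ex(241, K_3) = ⌊241^2/4⌋ = 14520

Mantel (1907): a triangle-free graph on n vertices has at most ⌊n^2/4⌋ edges, with equality for the complete bipartite graph K_{⌊n/2⌋, ⌈n/2⌉}. For n = 241: ⌊241^2/4⌋ = ⌊58081/4⌋ = 14520. The extremal graph is K_{120, 121}, which has 120·121 = 14520 edges.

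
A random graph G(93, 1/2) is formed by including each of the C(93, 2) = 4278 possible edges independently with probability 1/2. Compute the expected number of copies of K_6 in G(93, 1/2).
E[# K_6] = C(93, 6) · (1/2)^C(6, 2) = 762245484 / 2^15 = 190561371/8192 ≈ 23261.886108

For each 6-subset S of vertices (there are C(93, 6) = 762245484 such S), let X_S = 1 if S induces a K_6 (all C(6, 2) = 15 edges present). Then P(X_S = 1) = (1/2)^15 = 1/32768. By linearity of expectation, E[# K_6] = C(93, 6) · (1/2)^15 = 762245484 / 32768 = 190561371/8192 ≈ 23261.886108.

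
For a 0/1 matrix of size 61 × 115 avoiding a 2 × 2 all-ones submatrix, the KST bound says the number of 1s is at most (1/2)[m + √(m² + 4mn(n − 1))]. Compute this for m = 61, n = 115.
z(61, 115; 2, 2) ≤ (1/2)[61 + √(61² + 4·61·115·114)] = (1/2)[61 + √3202561] = 925.285

Kővári–Sós–Turán: let r_1, ..., r_61 be the row sums and z = Σ r_i the total number of 1s. Each pair of columns can share at most one row with both entries 1 (else a 2×2 all-ones block appears), so Σ_i C(r_i, 2) ≤ C(115, 2) = 6555. By convexity Σ_i C(r_i, 2) ≥ 61·C(z/61, 2) = z(z − 61)/(2·61), giving z² − 61z − 61·115·114 ≤ 0 and hence z ≤ (1/2)[61 + √(3721 + 4·799710)] = (1/2)[61 + √3202561] ≈ (1/2)(61 + 1789.5701) = 925.285.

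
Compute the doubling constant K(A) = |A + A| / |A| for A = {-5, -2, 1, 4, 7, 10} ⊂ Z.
K = |A + A| / |A| = 11/6

Enumerate A + A = {a + b : a, b ∈ A}. With |A| = 6, there are |A|^2 = 36 ordered sum pairs; collecting distinct values, A + A = {-10, -7, -4, -1, 2, 5, 8, 11, 14, 17, 20}, so |A + A| = 11. Thus K = 11/6. Here |A + A| = 2|A| − 1 = 11, the minimum possible — so K = 11/6 is minimal, which holds iff A is an arithmetic progression.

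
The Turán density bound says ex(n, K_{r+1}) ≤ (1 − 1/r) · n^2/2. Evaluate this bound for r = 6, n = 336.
Turán density bound = (5/6) · 336^2/2 = 47040

Turán's theorem: ex(n, K_{r+1}) is achieved by the complete r-partite Turán graph T(n, r) with parts as balanced as possible, and is at most (1 − 1/r) · n^2/2. For r = 6, n = 336: the density bound is (5/6) · 112896/2 = 47040. Since 6 ∣ 336, the Turán graph T(336, 6) has parts of equal size 56, and its edge count e(T(336, 6)) = 47040 attains the density bound exactly.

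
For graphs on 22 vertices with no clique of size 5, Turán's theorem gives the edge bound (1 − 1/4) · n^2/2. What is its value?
Turán density bound = (3/4) · 22^2/2 = 363/2 ≈ 181.5

Turán's theorem: ex(n, K_{r+1}) is achieved by the complete r-partite Turán graph T(n, r) with parts as balanced as possible, and is at most (1 − 1/r) · n^2/2. For r = 4, n = 22: the density bound is (3/4) · 484/2 = 363/2 ≈ 181.5. The integer-valued extremum is e(T(22, 4)) = 181, which is strictly less than the density bound 363/2 since 4 ∤ 22 (the parts of T(22, 4) cannot all be equal).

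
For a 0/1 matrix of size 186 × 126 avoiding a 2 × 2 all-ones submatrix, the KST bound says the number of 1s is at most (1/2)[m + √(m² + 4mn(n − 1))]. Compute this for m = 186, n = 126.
z(186, 126; 2, 2) ≤ (1/2)[186 + √(186² + 4·186·126·125)] = (1/2)[186 + √11752596] = 1807.103

Kővári–Sós–Turán: let r_1, ..., r_186 be the row sums and z = Σ r_i the total number of 1s. Each pair of columns can share at most one row with both entries 1 (else a 2×2 all-ones block appears), so Σ_i C(r_i, 2) ≤ C(126, 2) = 7875. By convexity Σ_i C(r_i, 2) ≥ 186·C(z/186, 2) = z(z − 186)/(2·186), giving z² − 186z − 186·126·125 ≤ 0 and hence z ≤ (1/2)[186 + √(34596 + 4·2929500)] = (1/2)[186 + √11752596] ≈ (1/2)(186 + 3428.2059) = 1807.103.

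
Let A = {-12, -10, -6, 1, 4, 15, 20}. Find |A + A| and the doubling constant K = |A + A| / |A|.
K = |A + A| / |A| = 26/7

Enumerate A + A = {a + b : a, b ∈ A}. With |A| = 7, there are |A|^2 = 49 ordered sum pairs; collecting distinct values, A + A = {-24, -22, -20, -18, -16, -12, -11, -9, -8, -6, -5, -2, 2, 3, 5, 8, 9, 10, 14, 16, 19, 21, 24, 30, 35, 40}, so |A + A| = 26. Thus K = 26/7. For comparison, the minimum possible |A + A| over all 7-element sets is 2·7 − 1 = 13 (so min K = 13/7), attained only by arithmetic progressions.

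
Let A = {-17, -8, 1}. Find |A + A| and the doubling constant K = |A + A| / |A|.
K = |A + A| / |A| = 5/3

Enumerate A + A = {a + b : a, b ∈ A}. With |A| = 3, there are |A|^2 = 9 ordered sum pairs; collecting distinct values, A + A = {-34, -25, -16, -7, 2}, so |A + A| = 5. Thus K = 5/3. Here |A + A| = 2|A| − 1 = 5, the minimum possible — so K = 5/3 is minimal, which holds iff A is an arithmetic progression.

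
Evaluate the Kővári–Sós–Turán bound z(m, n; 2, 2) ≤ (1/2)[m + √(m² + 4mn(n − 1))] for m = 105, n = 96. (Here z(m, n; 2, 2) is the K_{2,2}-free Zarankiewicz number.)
z(105, 96; 2, 2) ≤ (1/2)[105 + √(105² + 4·105·96·95)] = (1/2)[105 + √3841425] = 1032.4777

Kővári–Sós–Turán: let r_1, ..., r_105 be the row sums and z = Σ r_i the total number of 1s. Each pair of columns can share at most one row with both entries 1 (else a 2×2 all-ones block appears), so Σ_i C(r_i, 2) ≤ C(96, 2) = 4560. By convexity Σ_i C(r_i, 2) ≥ 105·C(z/105, 2) = z(z − 105)/(2·105), giving z² − 105z − 105·96·95 ≤ 0 and hence z ≤ (1/2)[105 + √(11025 + 4·957600)] = (1/2)[105 + √3841425] ≈ (1/2)(105 + 1959.9554) = 1032.4777.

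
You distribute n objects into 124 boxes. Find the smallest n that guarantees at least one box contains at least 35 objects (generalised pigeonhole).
n = (35 − 1)·124 + 1 = 4217

By the generalised pigeonhole principle, to guarantee some box contains ≥ r objects we need more than (r − 1) · k objects total. Threshold: n = (r − 1) · k + 1. With r = 35 and k = 124: n = 34 · 124 + 1 = 4216 + 1 = 4217. For n = 4216 = 34 · 124, we can put exactly 34 objects in every box, avoiding 35 in any single one — so 4217 is tight.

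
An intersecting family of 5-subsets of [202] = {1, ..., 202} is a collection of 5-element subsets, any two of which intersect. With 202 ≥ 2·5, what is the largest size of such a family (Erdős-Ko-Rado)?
max |F| = C(201, 4) = 65998350

The Erdős-Ko-Rado theorem states: for n ≥ 2k, an intersecting family of k-subsets of an n-element set has size at most C(n − 1, k − 1), with equality for 'star' families {A ⊆ [n] : |A| = k, i ∈ A} (fix an element i). For n = 202, k = 5: C(201, 4) = 65998350.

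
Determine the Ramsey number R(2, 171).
R(2, 171) = 171

R(2, k) = k for all k ≥ 2: in a 2-colouring of K_k, either some edge is red (a red K_2) or all edges are blue (a blue K_k). And K_{170} coloured all-blue has no blue K_171, so R(2, 171) > 170. Hence R(2, 171) = 171.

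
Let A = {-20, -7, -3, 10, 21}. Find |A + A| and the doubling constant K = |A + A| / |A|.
K = |A + A| / |A| = 14/5

Enumerate A + A = {a + b : a, b ∈ A}. With |A| = 5, there are |A|^2 = 25 ordered sum pairs; collecting distinct values, A + A = {-40, -27, -23, -14, -10, -6, 1, 3, 7, 14, 18, 20, 31, 42}, so |A + A| = 14. Thus K = 14/5. For comparison, the minimum possible |A + A| over all 5-element sets is 2·5 − 1 = 9 (so min K = 9/5), attained only by arithmetic progressions.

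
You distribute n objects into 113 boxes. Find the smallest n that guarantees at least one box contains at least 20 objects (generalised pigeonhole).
n = (20 − 1)·113 + 1 = 2148

By the generalised pigeonhole principle, to guarantee some box contains ≥ r objects we need more than (r − 1) · k objects total. Threshold: n = (r − 1) · k + 1. With r = 20 and k = 113: n = 19 · 113 + 1 = 2147 + 1 = 2148. For n = 2147 = 19 · 113, we can put exactly 19 objects in every box, avoiding 20 in any single one — so 2148 is tight.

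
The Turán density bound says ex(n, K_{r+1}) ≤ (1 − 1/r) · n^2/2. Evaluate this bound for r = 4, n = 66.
Turán density bound = (3/4) · 66^2/2 = 3267/2 ≈ 1633.5

Turán's theorem: ex(n, K_{r+1}) is achieved by the complete r-partite Turán graph T(n, r) with parts as balanced as possible, and is at most (1 − 1/r) · n^2/2. For r = 4, n = 66: the density bound is (3/4) · 4356/2 = 3267/2 ≈ 1633.5. The integer-valued extremum is e(T(66, 4)) = 1633, which is strictly less than the density bound 3267/2 since 4 ∤ 66 (the parts of T(66, 4) cannot all be equal).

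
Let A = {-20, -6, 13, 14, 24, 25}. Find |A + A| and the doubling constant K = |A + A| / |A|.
K = |A + A| / |A| = 20/6 = 10/3

Enumerate A + A = {a + b : a, b ∈ A}. With |A| = 6, there are |A|^2 = 36 ordered sum pairs; collecting distinct values, A + A = {-40, -26, -12, -7, -6, 4, 5, 7, 8, 18, 19, 26, 27, 28, 37, 38, 39, 48, 49, 50}, so |A + A| = 20. Thus K = 20/6 = 10/3. For comparison, the minimum possible |A + A| over all 6-element sets is 2·6 − 1 = 11 (so min K = 11/6), attained only by arithmetic progressions.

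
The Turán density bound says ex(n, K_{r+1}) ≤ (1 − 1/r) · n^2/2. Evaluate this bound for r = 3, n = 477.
Turán density bound = (2/3) · 477^2/2 = 75843

Turán's theorem: ex(n, K_{r+1}) is achieved by the complete r-partite Turán graph T(n, r) with parts as balanced as possible, and is at most (1 − 1/r) · n^2/2. For r = 3, n = 477: the density bound is (2/3) · 227529/2 = 75843. Since 3 ∣ 477, the Turán graph T(477, 3) has parts of equal size 159, and its edge count e(T(477, 3)) = 75843 attains the density bound exactly.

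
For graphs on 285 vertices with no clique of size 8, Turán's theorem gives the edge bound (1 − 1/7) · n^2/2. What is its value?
Turán density bound = (6/7) · 285^2/2 = 243675/7 ≈ 34810.7143

Turán's theorem: ex(n, K_{r+1}) is achieved by the complete r-partite Turán graph T(n, r) with parts as balanced as possible, and is at most (1 − 1/r) · n^2/2. For r = 7, n = 285: the density bound is (6/7) · 81225/2 = 243675/7 ≈ 34810.7143. The integer-valued extremum is e(T(285, 7)) = 34810, which is strictly less than the density bound 243675/7 since 7 ∤ 285 (the parts of T(285, 7) cannot all be equal).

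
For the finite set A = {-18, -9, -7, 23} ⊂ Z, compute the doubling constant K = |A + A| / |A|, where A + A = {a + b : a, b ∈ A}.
K = |A + A| / |A| = 10/4 = 5/2

Enumerate A + A = {a + b : a, b ∈ A}. With |A| = 4, there are |A|^2 = 16 ordered sum pairs; collecting distinct values, A + A = {-36, -27, -25, -18, -16, -14, 5, 14, 16, 46}, so |A + A| = 10. Thus K = 10/4 = 5/2. For comparison, the minimum possible |A + A| over all 4-element sets is 2·4 − 1 = 7 (so min K = 7/4), attained only by arithmetic progressions.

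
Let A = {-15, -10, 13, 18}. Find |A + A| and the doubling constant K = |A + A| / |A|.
K = |A + A| / |A| = 9/4

Enumerate A + A = {a + b : a, b ∈ A}. With |A| = 4, there are |A|^2 = 16 ordered sum pairs; collecting distinct values, A + A = {-30, -25, -20, -2, 3, 8, 26, 31, 36}, so |A + A| = 9. Thus K = 9/4. For comparison, the minimum possible |A + A| over all 4-element sets is 2·4 − 1 = 7 (so min K = 7/4), attained only by arithmetic progressions.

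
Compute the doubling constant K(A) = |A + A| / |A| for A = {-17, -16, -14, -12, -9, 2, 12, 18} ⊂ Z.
K = |A + A| / |A| = 33/8

Enumerate A + A = {a + b : a, b ∈ A}. With |A| = 8, there are |A|^2 = 64 ordered sum pairs; collecting distinct values, A + A = {-34, -33, -32, -31, -30, -29, -28, -26, -25, -24, -23, -21, -18, -15, -14, -12, -10, -7, -5, -4, -2, 0, 1, 2, 3, 4, 6, 9, 14, 20, 24, 30, 36}, so |A + A| = 33. Thus K = 33/8. For comparison, the minimum possible |A + A| over all 8-element sets is 2·8 − 1 = 15 (so min K = 15/8), attained only by arithmetic progressions.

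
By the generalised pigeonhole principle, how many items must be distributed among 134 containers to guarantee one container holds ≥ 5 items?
n = (5 − 1)·134 + 1 = 537

By the generalised pigeonhole principle, to guarantee some box contains ≥ r objects we need more than (r − 1) · k objects total. Threshold: n = (r − 1) · k + 1. With r = 5 and k = 134: n = 4 · 134 + 1 = 536 + 1 = 537. For n = 536 = 4 · 134, we can put exactly 4 objects in every box, avoiding 5 in any single one — so 537 is tight.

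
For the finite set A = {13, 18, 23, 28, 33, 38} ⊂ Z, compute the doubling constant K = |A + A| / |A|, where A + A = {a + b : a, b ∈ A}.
K = |A + A| / |A| = 11/6

Enumerate A + A = {a + b : a, b ∈ A}. With |A| = 6, there are |A|^2 = 36 ordered sum pairs; collecting distinct values, A + A = {26, 31, 36, 41, 46, 51, 56, 61, 66, 71, 76}, so |A + A| = 11. Thus K = 11/6. Here |A + A| = 2|A| − 1 = 11, the minimum possible — so K = 11/6 is minimal, which holds iff A is an arithmetic progression.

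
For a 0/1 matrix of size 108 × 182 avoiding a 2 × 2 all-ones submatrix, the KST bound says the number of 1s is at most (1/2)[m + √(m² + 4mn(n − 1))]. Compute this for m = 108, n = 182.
z(108, 182; 2, 2) ≤ (1/2)[108 + √(108² + 4·108·182·181)] = (1/2)[108 + √14242608] = 1940.969

Kővári–Sós–Turán: let r_1, ..., r_108 be the row sums and z = Σ r_i the total number of 1s. Each pair of columns can share at most one row with both entries 1 (else a 2×2 all-ones block appears), so Σ_i C(r_i, 2) ≤ C(182, 2) = 16471. By convexity Σ_i C(r_i, 2) ≥ 108·C(z/108, 2) = z(z − 108)/(2·108), giving z² − 108z − 108·182·181 ≤ 0 and hence z ≤ (1/2)[108 + √(11664 + 4·3557736)] = (1/2)[108 + √14242608] ≈ (1/2)(108 + 3773.938) = 1940.969.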